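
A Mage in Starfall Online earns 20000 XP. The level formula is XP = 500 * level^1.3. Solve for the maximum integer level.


XP = 500 * level^1.3, so level = (XP / 500)^(1/1.3)
= (20000 / 500)^(1/1.3)
= 40.0^0.7692
= 17.0747
Floor: level = 17

level 17


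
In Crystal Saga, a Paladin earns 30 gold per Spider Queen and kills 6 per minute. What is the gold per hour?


Gold per minute = 30 * 6 = 180
Gold per hour = 180 * 60 = 10800

10800 gold/hour


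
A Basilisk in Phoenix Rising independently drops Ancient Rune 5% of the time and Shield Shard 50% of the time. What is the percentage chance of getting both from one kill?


For independent events, P(both) = P(A) * P(B)
= 5% * 50%
= 250 / 100 %
= 2.5%

2.5%


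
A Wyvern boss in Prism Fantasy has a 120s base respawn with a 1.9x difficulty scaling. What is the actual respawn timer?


Respawn time = base * multiplier
= 120 * 1.9
= 228.0 seconds

228.0 seconds


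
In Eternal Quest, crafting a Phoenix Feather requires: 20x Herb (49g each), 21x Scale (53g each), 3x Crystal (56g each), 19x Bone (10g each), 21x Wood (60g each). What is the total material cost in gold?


Cost breakdown:
  Herb: 20 * 49 = 980
  Scale: 21 * 53 = 1113
  Crystal: 3 * 56 = 168
  Bone: 19 * 10 = 190
  Wood: 21 * 60 = 1260
Total = 980 + 1113 + 168 + 190 + 1260 = 3711

3711 gold


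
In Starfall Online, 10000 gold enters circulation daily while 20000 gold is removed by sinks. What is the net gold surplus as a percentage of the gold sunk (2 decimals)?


Net gold = 10000 - 20000 = -10000
Inflation rate = net / sunk * 100 = -10000 / 20000 * 100
= -0.5 * 100
= -50.00%

-50.00%


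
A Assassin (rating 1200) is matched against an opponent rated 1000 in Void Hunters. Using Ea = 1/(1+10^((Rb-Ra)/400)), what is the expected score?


Elo expected score: Ea = 1/(1 + 10^((Rb-Ra)/400))
Rb - Ra = 1000 - 1200 = -200
(Rb-Ra)/400 = -200/400 = -0.5
10^-0.5 = 0.316228
Ea = 1/(1 + 0.316228) = 1/1.316228 = 0.7597

0.7597


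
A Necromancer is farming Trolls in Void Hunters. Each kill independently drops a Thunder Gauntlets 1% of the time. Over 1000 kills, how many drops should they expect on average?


Expected drops = kills * (drop_rate / 100)
= 1000 * (1 / 100)
= 1000 * 0.01
= 10.0

10.0 drops


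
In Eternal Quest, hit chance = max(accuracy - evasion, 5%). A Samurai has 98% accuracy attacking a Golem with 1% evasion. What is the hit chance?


accuracy - evasion = 98 - 1 = 97
Apply floor: max(97, 5) = 97
Hit chance = 97%

97%


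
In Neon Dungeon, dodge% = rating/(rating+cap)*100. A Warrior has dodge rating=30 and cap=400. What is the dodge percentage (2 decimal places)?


dodge% = 30 / (30 + 400) * 100
= 30 / 430 * 100
= 0.069767 * 100
= 6.98%

6.98%


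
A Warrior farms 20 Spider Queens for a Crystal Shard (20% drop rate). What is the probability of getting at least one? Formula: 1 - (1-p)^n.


P(at least one) = 1 - P(none) = 1 - (1-p)^n
p = 20/100 = 0.2
1 - p = 0.8
(1 - p)^20 = 0.8^20 = 0.011529
P(at least one) = 1 - 0.011529 = 0.9885

0.9885


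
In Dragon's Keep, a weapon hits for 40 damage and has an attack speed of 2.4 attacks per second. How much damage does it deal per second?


DPS = damage * attack_speed
= 40 * 2.4
= 96.0

96.0 DPS


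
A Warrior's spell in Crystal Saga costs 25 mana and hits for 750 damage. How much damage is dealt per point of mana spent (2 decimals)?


Efficiency = damage / mana
= 750 / 25
= 30.00

30.00 dmg/mana


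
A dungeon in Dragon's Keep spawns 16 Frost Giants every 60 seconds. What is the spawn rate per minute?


Spawns per minute = count * (60 / interval)
= 16 * (60 / 60)
= 16 * 1.0
= 16.0

16.0 per minute


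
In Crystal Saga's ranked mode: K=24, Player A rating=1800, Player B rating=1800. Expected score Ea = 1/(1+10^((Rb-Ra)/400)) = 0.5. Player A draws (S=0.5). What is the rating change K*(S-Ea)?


Elo update: delta = K * (S - Ea), where S = 0.5 (draws)
S - Ea = 0.5 - 0.5 = 0.0
Rating change = 24 * 0.0
= 0.00

0.00 rating points


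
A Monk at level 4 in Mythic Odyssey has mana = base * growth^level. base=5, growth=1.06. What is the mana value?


value = base * growth^level
= 5 * 1.06^4
= 5 * 1.262477
= 6.31

6.31 mana


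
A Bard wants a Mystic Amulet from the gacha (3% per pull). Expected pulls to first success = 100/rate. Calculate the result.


Expected pulls for a geometric distribution = 1/p = 100 / rate%
= 100 / 3
= 33.33

33.33 pulls


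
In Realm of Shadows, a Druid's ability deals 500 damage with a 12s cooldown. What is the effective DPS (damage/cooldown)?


DPS = damage / cooldown
= 500 / 12
= 41.67

41.67 DPS


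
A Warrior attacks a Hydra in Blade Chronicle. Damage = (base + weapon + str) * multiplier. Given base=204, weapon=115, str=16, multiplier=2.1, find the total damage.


Sum base + weapon + str = 204 + 115 + 16 = 335
Multiply by 2.1:
335 * 2.1 = 703.5

703.5 damage


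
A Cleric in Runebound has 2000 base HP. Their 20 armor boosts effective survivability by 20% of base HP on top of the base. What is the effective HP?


EHP = 2000 * (1 + 20/100)
= 2000 * (1 + 0.2)
= 2000 * 1.2
= 2400.0

2400.0 EHP


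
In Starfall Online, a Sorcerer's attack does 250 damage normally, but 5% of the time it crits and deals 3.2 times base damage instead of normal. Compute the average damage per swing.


E[dmg] = base * (1 + crit_chance * (crit_mult - 1))
cc as decimal = 5/100 = 0.05
cm - 1 = 3.2 - 1 = 2.2
Bonus factor = 0.05 * 2.2 = 0.11
Total multiplier = 1 + 0.11 = 1.11
Expected damage = 250 * 1.11 = 277.50

277.50 damage


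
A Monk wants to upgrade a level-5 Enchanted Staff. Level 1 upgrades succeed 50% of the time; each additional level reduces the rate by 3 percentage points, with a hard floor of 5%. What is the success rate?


raw_rate = 50 - 3 * (5 - 1)
= 50 - 3 * 4
= 50 - 12
= 38
Apply floor: max(38, 5) = 38%

38%


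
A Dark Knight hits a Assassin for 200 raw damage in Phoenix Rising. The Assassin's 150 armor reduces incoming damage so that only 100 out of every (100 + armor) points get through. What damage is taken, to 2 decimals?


actual = 200 * 100 / (100 + 150)
= 200 * 100 / 250
= 20000 / 250
= 80.00

80.00 damage


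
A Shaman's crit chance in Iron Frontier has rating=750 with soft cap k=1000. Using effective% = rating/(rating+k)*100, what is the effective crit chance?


effective% = rating / (rating + k) * 100
= 750 / (750 + 1000) * 100
= 750 / 1750 * 100
= 0.428571 * 100
= 42.86%

42.86%


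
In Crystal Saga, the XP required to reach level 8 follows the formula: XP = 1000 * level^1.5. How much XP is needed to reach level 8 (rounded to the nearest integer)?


XP = 1000 * level^1.5
Substitute level = 8:
XP = 1000 * 8^1.5
= 1000 * 22.6274
= 22627

22627 XP


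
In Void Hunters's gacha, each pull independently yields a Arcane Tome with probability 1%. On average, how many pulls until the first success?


Expected pulls for a geometric distribution = 1/p = 100 / rate%
= 100 / 1
= 100.0

100.0 pulls


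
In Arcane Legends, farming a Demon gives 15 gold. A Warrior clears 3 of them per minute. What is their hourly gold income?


Gold per minute = 15 * 3 = 45
Gold per hour = 45 * 60 = 2700

2700 gold/hour


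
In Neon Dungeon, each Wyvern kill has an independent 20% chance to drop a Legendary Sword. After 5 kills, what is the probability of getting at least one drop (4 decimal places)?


P(at least one) = 1 - P(none) = 1 - (1-p)^n
p = 20/100 = 0.2
1 - p = 0.8
(1 - p)^5 = 0.8^5 = 0.327680
P(at least one) = 1 - 0.327680 = 0.6723

0.6723


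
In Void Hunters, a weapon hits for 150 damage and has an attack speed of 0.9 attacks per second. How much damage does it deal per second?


DPS = damage * attack_speed
= 150 * 0.9
= 135.0

135.0 DPS


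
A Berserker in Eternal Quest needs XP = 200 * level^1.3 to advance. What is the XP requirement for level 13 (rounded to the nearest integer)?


XP = 200 * level^1.3
Substitute level = 13:
XP = 200 * 13^1.3
= 200 * 28.06249998
= 5612

5612 XP


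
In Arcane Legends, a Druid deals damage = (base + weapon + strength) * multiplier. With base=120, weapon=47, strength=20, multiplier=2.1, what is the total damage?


Sum base + weapon + str = 120 + 47 + 20 = 187
Multiply by 2.1:
187 * 2.1 = 392.7

392.7 damage


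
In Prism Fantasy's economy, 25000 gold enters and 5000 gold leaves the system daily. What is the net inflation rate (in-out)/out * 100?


Net gold = 25000 - 5000 = 20000
Inflation rate = net / sunk * 100 = 20000 / 5000 * 100
= 4.0 * 100
= 400.00%

400.00%


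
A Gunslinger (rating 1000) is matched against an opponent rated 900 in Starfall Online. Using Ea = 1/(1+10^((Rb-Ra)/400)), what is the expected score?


Elo expected score: Ea = 1/(1 + 10^((Rb-Ra)/400))
Rb - Ra = 900 - 1000 = -100
(Rb-Ra)/400 = -100/400 = -0.25
10^-0.25 = 0.562341
Ea = 1/(1 + 0.562341) = 1/1.562341 = 0.6401

0.6401


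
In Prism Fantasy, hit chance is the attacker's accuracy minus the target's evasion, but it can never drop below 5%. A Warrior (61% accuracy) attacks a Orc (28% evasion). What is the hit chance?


accuracy - evasion = 61 - 28 = 33
Apply floor: max(33, 5) = 33
Hit chance = 33%

33%


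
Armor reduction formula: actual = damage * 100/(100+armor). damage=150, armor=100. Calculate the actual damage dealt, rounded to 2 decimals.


actual = 150 * 100 / (100 + 100)
= 150 * 100 / 200
= 15000 / 200
= 75.00

75.00 damage


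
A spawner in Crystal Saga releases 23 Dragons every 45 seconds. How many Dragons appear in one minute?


Spawns per minute = count * (60 / interval)
= 23 * (60 / 45)
= 23 * 1.3333
= 30.67

30.67 per minute


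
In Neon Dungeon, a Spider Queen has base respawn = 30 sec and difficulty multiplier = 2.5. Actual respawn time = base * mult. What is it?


Respawn time = base * multiplier
= 30 * 2.5
= 75.0 seconds

75.0 seconds


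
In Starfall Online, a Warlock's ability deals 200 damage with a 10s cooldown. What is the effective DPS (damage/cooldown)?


DPS = damage / cooldown
= 200 / 10
= 20.00

20.00 DPS


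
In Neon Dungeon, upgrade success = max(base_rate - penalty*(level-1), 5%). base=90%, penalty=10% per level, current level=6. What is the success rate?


raw_rate = 90 - 10 * (6 - 1)
= 90 - 10 * 5
= 90 - 50
= 40
Apply floor: max(40, 5) = 40%

40%


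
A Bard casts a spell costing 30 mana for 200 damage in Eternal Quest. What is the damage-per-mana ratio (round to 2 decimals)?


Efficiency = damage / mana
= 200 / 30
= 6.67

6.67 dmg/mana


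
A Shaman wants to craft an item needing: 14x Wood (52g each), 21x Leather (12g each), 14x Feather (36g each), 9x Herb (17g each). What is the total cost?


Cost breakdown:
  Wood: 14 * 52 = 728
  Leather: 21 * 12 = 252
  Feather: 14 * 36 = 504
  Herb: 9 * 17 = 153
Total = 728 + 252 + 504 + 153 = 1637

1637 gold


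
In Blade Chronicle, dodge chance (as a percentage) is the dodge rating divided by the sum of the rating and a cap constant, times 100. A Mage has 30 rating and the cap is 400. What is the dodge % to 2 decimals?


dodge% = 30 / (30 + 400) * 100
= 30 / 430 * 100
= 0.069767 * 100
= 6.98%

6.98%


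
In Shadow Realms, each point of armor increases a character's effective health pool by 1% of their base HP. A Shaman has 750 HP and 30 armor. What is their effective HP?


EHP = 750 * (1 + 30/100)
= 750 * (1 + 0.3)
= 750 * 1.3
= 975.0

975.0 EHP


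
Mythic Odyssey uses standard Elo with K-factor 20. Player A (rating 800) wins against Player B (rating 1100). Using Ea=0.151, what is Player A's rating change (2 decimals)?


Elo update: delta = K * (S - Ea), where S = 1 (wins)
S - Ea = 1 - 0.151 = 0.849
Rating change = 20 * 0.849
= 16.98

16.98 rating points


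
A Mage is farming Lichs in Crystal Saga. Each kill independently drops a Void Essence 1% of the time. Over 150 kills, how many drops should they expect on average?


Expected drops = kills * (drop_rate / 100)
= 150 * (1 / 100)
= 150 * 0.01
= 1.5

1.5 drops


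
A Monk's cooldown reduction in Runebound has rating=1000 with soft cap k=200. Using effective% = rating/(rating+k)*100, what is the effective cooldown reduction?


effective% = rating / (rating + k) * 100
= 1000 / (1000 + 200) * 100
= 1000 / 1200 * 100
= 0.833333 * 100
= 83.33%

83.33%


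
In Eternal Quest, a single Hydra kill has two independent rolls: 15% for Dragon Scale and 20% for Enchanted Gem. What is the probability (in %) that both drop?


For independent events, P(both) = P(A) * P(B)
= 15% * 20%
= 300 / 100 %
= 3.0%

3.0%


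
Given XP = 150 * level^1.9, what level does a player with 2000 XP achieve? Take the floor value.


XP = 150 * level^1.9, so level = (XP / 150)^(1/1.9)
= (2000 / 150)^(1/1.9)
= 13.3333^0.5263
= 3.9091
Floor: level = 3

level 3


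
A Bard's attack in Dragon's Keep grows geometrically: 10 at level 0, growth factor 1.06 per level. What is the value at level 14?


value = base * growth^level
= 10 * 1.06^14
= 10 * 2.260904
= 22.61

22.61 attack


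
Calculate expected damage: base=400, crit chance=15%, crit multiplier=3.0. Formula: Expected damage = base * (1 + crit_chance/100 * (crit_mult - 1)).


E[dmg] = base * (1 + crit_chance * (crit_mult - 1))
cc as decimal = 15/100 = 0.15
cm - 1 = 3.0 - 1 = 2.0
Bonus factor = 0.15 * 2.0 = 0.3
Total multiplier = 1 + 0.3 = 1.3
Expected damage = 400 * 1.3 = 520.00

520.00 damage


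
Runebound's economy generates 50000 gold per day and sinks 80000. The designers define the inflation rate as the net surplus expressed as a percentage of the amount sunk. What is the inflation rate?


Net gold = 50000 - 80000 = -30000
Inflation rate = net / sunk * 100 = -30000 / 80000 * 100
= -0.375 * 100
= -37.50%

-37.50%


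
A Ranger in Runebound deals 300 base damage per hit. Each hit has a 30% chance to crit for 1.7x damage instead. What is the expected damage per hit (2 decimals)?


E[dmg] = base * (1 + crit_chance * (crit_mult - 1))
cc as decimal = 30/100 = 0.3
cm - 1 = 1.7 - 1 = 0.7
Bonus factor = 0.3 * 0.7 = 0.21
Total multiplier = 1 + 0.21 = 1.21
Expected damage = 300 * 1.21 = 363.00

363.00 damage


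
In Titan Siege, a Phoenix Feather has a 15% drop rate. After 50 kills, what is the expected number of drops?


Expected drops = kills * (drop_rate / 100)
= 50 * (15 / 100)
= 50 * 0.15
= 7.5

7.5 drops


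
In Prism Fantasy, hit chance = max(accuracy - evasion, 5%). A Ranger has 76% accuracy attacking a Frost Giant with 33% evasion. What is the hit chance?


accuracy - evasion = 76 - 33 = 43
Apply floor: max(43, 5) = 43
Hit chance = 43%

43%


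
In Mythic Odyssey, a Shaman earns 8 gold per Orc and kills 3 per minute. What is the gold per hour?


Gold per minute = 8 * 3 = 24
Gold per hour = 24 * 60 = 1440

1440 gold/hour


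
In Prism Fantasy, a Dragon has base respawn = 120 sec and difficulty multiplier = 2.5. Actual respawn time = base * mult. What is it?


Respawn time = base * multiplier
= 120 * 2.5
= 300.0 seconds

300.0 seconds


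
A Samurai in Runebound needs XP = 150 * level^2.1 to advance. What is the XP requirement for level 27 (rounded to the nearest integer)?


XP = 150 * level^2.1
Substitute level = 27:
XP = 150 * 27^2.1
= 150 * 1013.5937
= 152039

152039 XP


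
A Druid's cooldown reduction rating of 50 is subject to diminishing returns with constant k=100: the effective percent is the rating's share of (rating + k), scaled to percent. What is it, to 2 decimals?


effective% = rating / (rating + k) * 100
= 50 / (50 + 100) * 100
= 50 / 150 * 100
= 0.333333 * 100
= 33.33%

33.33%


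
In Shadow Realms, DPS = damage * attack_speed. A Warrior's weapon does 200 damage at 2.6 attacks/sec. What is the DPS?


DPS = damage * attack_speed
= 200 * 2.6
= 520.0

520.0 DPS


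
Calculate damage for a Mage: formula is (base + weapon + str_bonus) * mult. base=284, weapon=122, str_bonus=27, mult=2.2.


Sum base + weapon + str = 284 + 122 + 27 = 433
Multiply by 2.2:
433 * 2.2 = 952.6

952.6 damage


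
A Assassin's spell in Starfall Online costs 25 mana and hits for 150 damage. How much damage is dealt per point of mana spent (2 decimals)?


Efficiency = damage / mana
= 150 / 25
= 6.00

6.00 dmg/mana


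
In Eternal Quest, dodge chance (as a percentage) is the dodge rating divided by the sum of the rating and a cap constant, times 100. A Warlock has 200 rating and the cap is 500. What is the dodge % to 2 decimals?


dodge% = 200 / (200 + 500) * 100
= 200 / 700 * 100
= 0.285714 * 100
= 28.57%

28.57%


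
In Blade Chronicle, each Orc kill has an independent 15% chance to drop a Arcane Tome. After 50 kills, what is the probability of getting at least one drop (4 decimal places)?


P(at least one) = 1 - P(none) = 1 - (1-p)^n
p = 15/100 = 0.15
1 - p = 0.85
(1 - p)^50 = 0.85^50 = 0.000296
P(at least one) = 1 - 0.000296 = 0.9997

0.9997


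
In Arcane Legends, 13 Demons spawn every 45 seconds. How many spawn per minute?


Spawns per minute = count * (60 / interval)
= 13 * (60 / 45)
= 13 * 1.3333
= 17.33

17.33 per minute


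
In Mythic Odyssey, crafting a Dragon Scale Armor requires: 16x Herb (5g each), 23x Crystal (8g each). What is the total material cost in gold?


Cost breakdown:
  Herb: 16 * 5 = 80
  Crystal: 23 * 8 = 184
Total = 80 + 184 = 264

264 gold


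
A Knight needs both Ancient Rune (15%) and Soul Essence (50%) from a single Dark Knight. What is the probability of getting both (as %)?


For independent events, P(both) = P(A) * P(B)
= 15% * 50%
= 750 / 100 %
= 7.5%

7.5%


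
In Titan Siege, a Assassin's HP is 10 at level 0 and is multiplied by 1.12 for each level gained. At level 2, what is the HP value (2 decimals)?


value = base * growth^level
= 10 * 1.12^2
= 10 * 1.2544
= 12.54

12.54 HP


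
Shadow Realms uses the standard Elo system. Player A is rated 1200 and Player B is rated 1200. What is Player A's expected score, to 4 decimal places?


Elo expected score: Ea = 1/(1 + 10^((Rb-Ra)/400))
Rb - Ra = 1200 - 1200 = 0
(Rb-Ra)/400 = 0/400 = 0.0
10^0.0 = 1.0
Ea = 1/(1 + 1.0) = 1/2.0 = 0.5000

0.5000


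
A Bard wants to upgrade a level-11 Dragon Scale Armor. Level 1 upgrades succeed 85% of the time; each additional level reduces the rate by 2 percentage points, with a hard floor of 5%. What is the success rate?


raw_rate = 85 - 2 * (11 - 1)
= 85 - 2 * 10
= 85 - 20
= 65
Apply floor: max(65, 5) = 65%

65%


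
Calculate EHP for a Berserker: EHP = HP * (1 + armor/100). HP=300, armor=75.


EHP = 300 * (1 + 75/100)
= 300 * (1 + 0.75)
= 300 * 1.75
= 525.0

525.0 EHP


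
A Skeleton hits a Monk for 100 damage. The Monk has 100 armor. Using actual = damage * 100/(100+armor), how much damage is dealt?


actual = 100 * 100 / (100 + 100)
= 100 * 100 / 200
= 10000 / 200
= 50.00

50.00 damage


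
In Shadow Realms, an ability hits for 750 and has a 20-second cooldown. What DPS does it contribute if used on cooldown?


DPS = damage / cooldown
= 750 / 20
= 37.50

37.50 DPS


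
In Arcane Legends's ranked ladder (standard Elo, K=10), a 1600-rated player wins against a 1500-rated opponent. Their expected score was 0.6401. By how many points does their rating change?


Elo update: delta = K * (S - Ea), where S = 1 (wins)
S - Ea = 1 - 0.6401 = 0.3599
Rating change = 10 * 0.3599
= 3.60

3.60 rating points


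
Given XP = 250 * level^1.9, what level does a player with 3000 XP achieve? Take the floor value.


XP = 250 * level^1.9, so level = (XP / 250)^(1/1.9)
= (3000 / 250)^(1/1.9)
= 12.0^0.5263
= 3.6982
Floor: level = 3

level 3


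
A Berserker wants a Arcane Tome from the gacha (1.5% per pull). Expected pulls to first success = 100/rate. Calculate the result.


Expected pulls for a geometric distribution = 1/p = 100 / rate%
= 100 / 1.5
= 66.67

66.67 pulls


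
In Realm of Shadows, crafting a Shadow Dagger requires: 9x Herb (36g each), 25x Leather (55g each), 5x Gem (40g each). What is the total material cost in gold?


Cost breakdown:
  Herb: 9 * 36 = 324
  Leather: 25 * 55 = 1375
  Gem: 5 * 40 = 200
Total = 324 + 1375 + 200 = 1899

1899 gold


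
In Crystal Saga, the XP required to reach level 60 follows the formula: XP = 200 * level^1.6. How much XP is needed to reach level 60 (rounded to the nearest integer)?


XP = 200 * level^1.6
Substitute level = 60:
XP = 200 * 60^1.6
= 200 * 699.9097
= 139982

139982 XP


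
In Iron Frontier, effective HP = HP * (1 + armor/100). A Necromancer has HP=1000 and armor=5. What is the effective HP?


EHP = 1000 * (1 + 5/100)
= 1000 * (1 + 0.05)
= 1000 * 1.05
= 1050.0

1050.0 EHP


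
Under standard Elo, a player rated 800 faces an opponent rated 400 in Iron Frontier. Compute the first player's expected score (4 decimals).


Elo expected score: Ea = 1/(1 + 10^((Rb-Ra)/400))
Rb - Ra = 400 - 800 = -400
(Rb-Ra)/400 = -400/400 = -1.0
10^-1.0 = 0.1
Ea = 1/(1 + 0.1) = 1/1.1 = 0.9091

0.9091


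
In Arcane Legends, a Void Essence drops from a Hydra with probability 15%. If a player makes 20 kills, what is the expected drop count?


Expected drops = kills * (drop_rate / 100)
= 20 * (15 / 100)
= 20 * 0.15
= 3.0

3.0 drops


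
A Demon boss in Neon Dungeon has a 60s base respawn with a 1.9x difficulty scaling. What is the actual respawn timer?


Respawn time = base * multiplier
= 60 * 1.9
= 114.0 seconds

114.0 seconds


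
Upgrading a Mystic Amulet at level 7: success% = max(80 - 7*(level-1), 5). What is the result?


raw_rate = 80 - 7 * (7 - 1)
= 80 - 7 * 6
= 80 - 42
= 38
Apply floor: max(38, 5) = 38%

38%


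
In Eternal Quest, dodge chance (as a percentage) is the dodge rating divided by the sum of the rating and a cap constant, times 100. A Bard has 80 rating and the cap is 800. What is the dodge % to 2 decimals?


dodge% = 80 / (80 + 800) * 100
= 80 / 880 * 100
= 0.090909 * 100
= 9.09%

9.09%


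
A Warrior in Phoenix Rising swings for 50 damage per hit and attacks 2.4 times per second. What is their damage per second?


DPS = damage * attack_speed
= 50 * 2.4
= 120.0

120.0 DPS


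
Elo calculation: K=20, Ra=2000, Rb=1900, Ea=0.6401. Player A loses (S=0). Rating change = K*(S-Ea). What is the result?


Elo update: delta = K * (S - Ea), where S = 0 (loses)
S - Ea = 0 - 0.6401 = -0.6401
Rating change = 20 * -0.6401
= -12.80

-12.80 rating points


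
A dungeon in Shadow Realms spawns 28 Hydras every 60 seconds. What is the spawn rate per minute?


Spawns per minute = count * (60 / interval)
= 28 * (60 / 60)
= 28 * 1.0
= 28.0

28.0 per minute


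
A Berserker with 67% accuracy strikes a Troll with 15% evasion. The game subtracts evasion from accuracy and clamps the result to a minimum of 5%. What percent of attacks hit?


accuracy - evasion = 67 - 15 = 52
Apply floor: max(52, 5) = 52
Hit chance = 52%

52%


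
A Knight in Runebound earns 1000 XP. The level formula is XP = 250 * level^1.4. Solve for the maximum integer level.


XP = 250 * level^1.4, so level = (XP / 250)^(1/1.4)
= (1000 / 250)^(1/1.4)
= 4.0^0.7143
= 2.6918
Floor: level = 2

level 2


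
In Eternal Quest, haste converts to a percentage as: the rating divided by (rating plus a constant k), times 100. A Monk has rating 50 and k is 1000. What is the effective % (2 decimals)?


effective% = rating / (rating + k) * 100
= 50 / (50 + 1000) * 100
= 50 / 1050 * 100
= 0.047619 * 100
= 4.76%

4.76%


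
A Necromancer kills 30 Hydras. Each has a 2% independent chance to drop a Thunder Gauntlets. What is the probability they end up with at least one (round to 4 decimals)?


P(at least one) = 1 - P(none) = 1 - (1-p)^n
p = 2/100 = 0.02
1 - p = 0.98
(1 - p)^30 = 0.98^30 = 0.545484
P(at least one) = 1 - 0.545484 = 0.4545

0.4545


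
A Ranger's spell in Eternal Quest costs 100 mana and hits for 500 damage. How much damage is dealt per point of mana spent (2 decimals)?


Efficiency = damage / mana
= 500 / 100
= 5.00

5.00 dmg/mana


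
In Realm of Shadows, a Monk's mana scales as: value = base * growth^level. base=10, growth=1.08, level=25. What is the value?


value = base * growth^level
= 10 * 1.08^25
= 10 * 6.848475
= 68.48

68.48 mana


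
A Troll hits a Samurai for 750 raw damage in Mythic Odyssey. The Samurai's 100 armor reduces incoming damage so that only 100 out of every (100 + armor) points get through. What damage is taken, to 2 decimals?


actual = 750 * 100 / (100 + 100)
= 750 * 100 / 200
= 75000 / 200
= 375.00

375.00 damage


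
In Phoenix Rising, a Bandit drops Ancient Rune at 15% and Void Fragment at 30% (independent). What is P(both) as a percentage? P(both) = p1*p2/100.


For independent events, P(both) = P(A) * P(B)
= 15% * 30%
= 450 / 100 %
= 4.5%

4.5%


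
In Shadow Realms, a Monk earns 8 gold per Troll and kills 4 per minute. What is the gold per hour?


Gold per minute = 8 * 4 = 32
Gold per hour = 32 * 60 = 1920

1920 gold/hour


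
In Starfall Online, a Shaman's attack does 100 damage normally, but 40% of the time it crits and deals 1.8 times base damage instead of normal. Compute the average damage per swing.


E[dmg] = base * (1 + crit_chance * (crit_mult - 1))
cc as decimal = 40/100 = 0.4
cm - 1 = 1.8 - 1 = 0.8
Bonus factor = 0.4 * 0.8 = 0.32
Total multiplier = 1 + 0.32 = 1.32
Expected damage = 100 * 1.32 = 132.00

132.00 damage


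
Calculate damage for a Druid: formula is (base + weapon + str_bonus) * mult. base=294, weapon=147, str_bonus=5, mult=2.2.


Sum base + weapon + str = 294 + 147 + 5 = 446
Multiply by 2.2:
446 * 2.2 = 981.2

981.2 damage


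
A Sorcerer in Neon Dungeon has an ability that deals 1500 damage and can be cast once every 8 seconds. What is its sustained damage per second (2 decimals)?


DPS = damage / cooldown
= 1500 / 8
= 187.50

187.50 DPS


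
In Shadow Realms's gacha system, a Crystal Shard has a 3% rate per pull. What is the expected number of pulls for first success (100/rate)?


Expected pulls for a geometric distribution = 1/p = 100 / rate%
= 100 / 3
= 33.33

33.33 pulls


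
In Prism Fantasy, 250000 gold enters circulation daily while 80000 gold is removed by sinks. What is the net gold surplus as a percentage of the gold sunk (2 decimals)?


Net gold = 250000 - 80000 = 170000
Inflation rate = net / sunk * 100 = 170000 / 80000 * 100
= 2.125 * 100
= 212.50%

212.50%


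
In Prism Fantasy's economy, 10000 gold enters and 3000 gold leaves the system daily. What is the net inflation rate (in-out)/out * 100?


Net gold = 10000 - 3000 = 7000
Inflation rate = net / sunk * 100 = 7000 / 3000 * 100
= 2.333333 * 100
= 233.33%

233.33%


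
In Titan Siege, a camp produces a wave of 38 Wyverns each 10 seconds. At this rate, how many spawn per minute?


Spawns per minute = count * (60 / interval)
= 38 * (60 / 10)
= 38 * 6.0
= 228.0

228.0 per minute


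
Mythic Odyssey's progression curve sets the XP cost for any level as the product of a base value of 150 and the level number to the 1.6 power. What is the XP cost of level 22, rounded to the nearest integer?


XP = 150 * level^1.6
Substitute level = 22:
XP = 150 * 22^1.6
= 150 * 140.5647
= 21085

21085 XP


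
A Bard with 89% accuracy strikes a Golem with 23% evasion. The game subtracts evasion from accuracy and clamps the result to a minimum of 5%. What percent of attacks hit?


accuracy - evasion = 89 - 23 = 66
Apply floor: max(66, 5) = 66
Hit chance = 66%

66%


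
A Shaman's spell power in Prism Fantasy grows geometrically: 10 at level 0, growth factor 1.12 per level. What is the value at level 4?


value = base * growth^level
= 10 * 1.12^4
= 10 * 1.573519
= 15.74

15.74 spell power


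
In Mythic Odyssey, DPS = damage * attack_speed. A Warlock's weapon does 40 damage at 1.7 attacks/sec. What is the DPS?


DPS = damage * attack_speed
= 40 * 1.7
= 68.0

68.0 DPS


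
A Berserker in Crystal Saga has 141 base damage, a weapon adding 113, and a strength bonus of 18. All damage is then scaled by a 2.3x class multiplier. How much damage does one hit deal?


Sum base + weapon + str = 141 + 113 + 18 = 272
Multiply by 2.3:
272 * 2.3 = 625.6

625.6 damage


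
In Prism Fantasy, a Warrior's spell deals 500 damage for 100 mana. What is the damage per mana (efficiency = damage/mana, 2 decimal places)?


Efficiency = damage / mana
= 500 / 100
= 5.00

5.00 dmg/mana


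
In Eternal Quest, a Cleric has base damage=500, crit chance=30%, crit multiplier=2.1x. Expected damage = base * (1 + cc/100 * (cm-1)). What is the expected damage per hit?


E[dmg] = base * (1 + crit_chance * (crit_mult - 1))
cc as decimal = 30/100 = 0.3
cm - 1 = 2.1 - 1 = 1.1
Bonus factor = 0.3 * 1.1 = 0.33
Total multiplier = 1 + 0.33 = 1.33
Expected damage = 500 * 1.33 = 665.00

665.00 damage


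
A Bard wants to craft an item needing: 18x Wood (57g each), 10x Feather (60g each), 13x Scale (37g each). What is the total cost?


Cost breakdown:
  Wood: 18 * 57 = 1026
  Feather: 10 * 60 = 600
  Scale: 13 * 37 = 481
Total = 1026 + 600 + 481 = 2107

2107 gold


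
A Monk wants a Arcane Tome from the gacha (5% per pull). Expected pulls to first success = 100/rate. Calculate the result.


Expected pulls for a geometric distribution = 1/p = 100 / rate%
= 100 / 5
= 20.0

20.0 pulls


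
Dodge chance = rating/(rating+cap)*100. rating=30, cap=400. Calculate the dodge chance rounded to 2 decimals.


dodge% = 30 / (30 + 400) * 100
= 30 / 430 * 100
= 0.069767 * 100
= 6.98%

6.98%


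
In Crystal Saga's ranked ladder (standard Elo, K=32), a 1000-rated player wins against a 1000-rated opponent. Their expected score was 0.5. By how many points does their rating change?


Elo update: delta = K * (S - Ea), where S = 1 (wins)
S - Ea = 1 - 0.5 = 0.5
Rating change = 32 * 0.5
= 16.00

16.00 rating points


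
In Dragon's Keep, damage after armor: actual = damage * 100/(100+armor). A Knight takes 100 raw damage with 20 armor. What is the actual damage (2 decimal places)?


actual = 100 * 100 / (100 + 20)
= 100 * 100 / 120
= 10000 / 120
= 83.33

83.33 damage


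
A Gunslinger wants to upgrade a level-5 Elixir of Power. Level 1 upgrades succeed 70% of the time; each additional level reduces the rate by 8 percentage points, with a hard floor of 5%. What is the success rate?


raw_rate = 70 - 8 * (5 - 1)
= 70 - 8 * 4
= 70 - 32
= 38
Apply floor: max(38, 5) = 38%

38%


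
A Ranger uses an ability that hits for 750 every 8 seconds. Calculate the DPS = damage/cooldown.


DPS = damage / cooldown
= 750 / 8
= 93.75

93.75 DPS


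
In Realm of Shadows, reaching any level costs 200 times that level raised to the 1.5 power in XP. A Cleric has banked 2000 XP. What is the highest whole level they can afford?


XP = 200 * level^1.5, so level = (XP / 200)^(1/1.5)
= (2000 / 200)^(1/1.5)
= 10.0^0.6667
= 4.6416
Floor: level = 4

level 4


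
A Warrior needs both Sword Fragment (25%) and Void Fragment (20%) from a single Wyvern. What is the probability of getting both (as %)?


For independent events, P(both) = P(A) * P(B)
= 25% * 20%
= 500 / 100 %
= 5.0%

5.0%


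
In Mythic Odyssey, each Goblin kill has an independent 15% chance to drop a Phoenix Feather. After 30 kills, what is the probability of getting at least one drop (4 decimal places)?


P(at least one) = 1 - P(none) = 1 - (1-p)^n
p = 15/100 = 0.15
1 - p = 0.85
(1 - p)^30 = 0.85^30 = 0.007631
P(at least one) = 1 - 0.007631 = 0.9924

0.9924


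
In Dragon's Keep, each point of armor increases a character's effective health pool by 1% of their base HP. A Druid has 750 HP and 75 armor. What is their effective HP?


EHP = 750 * (1 + 75/100)
= 750 * (1 + 0.75)
= 750 * 1.75
= 1312.5

1312.5 EHP


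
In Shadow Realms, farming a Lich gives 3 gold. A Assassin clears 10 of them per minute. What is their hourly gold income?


Gold per minute = 3 * 10 = 30
Gold per hour = 30 * 60 = 1800

1800 gold/hour


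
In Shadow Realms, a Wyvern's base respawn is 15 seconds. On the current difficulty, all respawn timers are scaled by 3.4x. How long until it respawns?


Respawn time = base * multiplier
= 15 * 3.4
= 51.0 seconds

51.0 seconds


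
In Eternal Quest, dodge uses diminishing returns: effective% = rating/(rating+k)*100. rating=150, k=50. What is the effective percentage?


effective% = rating / (rating + k) * 100
= 150 / (150 + 50) * 100
= 150 / 200 * 100
= 0.75 * 100
= 75.00%

75.00%


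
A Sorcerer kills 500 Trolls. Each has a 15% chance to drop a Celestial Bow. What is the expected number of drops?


Expected drops = kills * (drop_rate / 100)
= 500 * (15 / 100)
= 500 * 0.15
= 75.0

75.0 drops


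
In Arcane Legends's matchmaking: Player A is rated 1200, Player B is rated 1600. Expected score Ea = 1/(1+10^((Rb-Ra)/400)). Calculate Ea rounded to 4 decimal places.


Elo expected score: Ea = 1/(1 + 10^((Rb-Ra)/400))
Rb - Ra = 1600 - 1200 = 400
(Rb-Ra)/400 = 400/400 = 1.0
10^1.0 = 10.0
Ea = 1/(1 + 10.0) = 1/11.0 = 0.0909

0.0909


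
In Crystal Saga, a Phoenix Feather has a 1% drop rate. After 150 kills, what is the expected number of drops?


Expected drops = kills * (drop_rate / 100)
= 150 * (1 / 100)
= 150 * 0.01
= 1.5

1.5 drops


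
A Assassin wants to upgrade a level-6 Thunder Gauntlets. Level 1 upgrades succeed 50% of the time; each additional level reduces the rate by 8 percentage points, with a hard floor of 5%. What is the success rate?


raw_rate = 50 - 8 * (6 - 1)
= 50 - 8 * 5
= 50 - 40
= 10
Apply floor: max(10, 5) = 10%

10%


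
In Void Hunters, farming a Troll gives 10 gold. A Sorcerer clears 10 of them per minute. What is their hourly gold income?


Gold per minute = 10 * 10 = 100
Gold per hour = 100 * 60 = 6000

6000 gold/hour


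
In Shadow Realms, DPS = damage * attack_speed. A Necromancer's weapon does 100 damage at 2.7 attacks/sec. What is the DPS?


DPS = damage * attack_speed
= 100 * 2.7
= 270.0

270.0 DPS


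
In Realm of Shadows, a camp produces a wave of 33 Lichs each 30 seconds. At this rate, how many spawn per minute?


Spawns per minute = count * (60 / interval)
= 33 * (60 / 30)
= 33 * 2.0
= 66.0

66.0 per minute


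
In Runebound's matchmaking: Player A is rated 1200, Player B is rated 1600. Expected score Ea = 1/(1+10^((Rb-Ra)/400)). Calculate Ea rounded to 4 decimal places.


Elo expected score: Ea = 1/(1 + 10^((Rb-Ra)/400))
Rb - Ra = 1600 - 1200 = 400
(Rb-Ra)/400 = 400/400 = 1.0
10^1.0 = 10.0
Ea = 1/(1 + 10.0) = 1/11.0 = 0.0909

0.0909


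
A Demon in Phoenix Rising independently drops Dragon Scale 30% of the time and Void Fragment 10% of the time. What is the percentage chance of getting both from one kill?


For independent events, P(both) = P(A) * P(B)
= 30% * 10%
= 300 / 100 %
= 3.0%

3.0%


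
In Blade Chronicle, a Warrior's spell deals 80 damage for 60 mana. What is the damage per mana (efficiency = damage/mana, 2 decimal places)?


Efficiency = damage / mana
= 80 / 60
= 1.33

1.33 dmg/mana


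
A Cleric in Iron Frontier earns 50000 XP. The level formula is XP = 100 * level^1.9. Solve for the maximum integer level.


XP = 100 * level^1.9, so level = (XP / 100)^(1/1.9)
= (50000 / 100)^(1/1.9)
= 500.0^0.5263
= 26.3336
Floor: level = 26

level 26


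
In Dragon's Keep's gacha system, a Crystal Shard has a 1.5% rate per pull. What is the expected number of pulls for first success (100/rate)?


Expected pulls for a geometric distribution = 1/p = 100 / rate%
= 100 / 1.5
= 66.67

66.67 pulls


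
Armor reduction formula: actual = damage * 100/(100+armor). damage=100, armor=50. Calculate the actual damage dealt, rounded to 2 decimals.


actual = 100 * 100 / (100 + 50)
= 100 * 100 / 150
= 10000 / 150
= 66.67

66.67 damage


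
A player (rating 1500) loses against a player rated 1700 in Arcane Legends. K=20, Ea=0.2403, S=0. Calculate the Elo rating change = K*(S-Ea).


Elo update: delta = K * (S - Ea), where S = 0 (loses)
S - Ea = 0 - 0.2403 = -0.2403
Rating change = 20 * -0.2403
= -4.81

-4.81 rating points


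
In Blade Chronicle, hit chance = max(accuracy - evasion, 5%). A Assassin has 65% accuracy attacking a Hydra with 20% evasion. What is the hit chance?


accuracy - evasion = 65 - 20 = 45
Apply floor: max(45, 5) = 45
Hit chance = 45%

45%


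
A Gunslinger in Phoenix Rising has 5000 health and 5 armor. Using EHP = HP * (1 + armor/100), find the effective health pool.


EHP = 5000 * (1 + 5/100)
= 5000 * (1 + 0.05)
= 5000 * 1.05
= 5250.0

5250.0 EHP


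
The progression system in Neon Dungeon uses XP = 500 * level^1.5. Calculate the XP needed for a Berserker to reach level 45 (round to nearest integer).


XP = 500 * level^1.5
Substitute level = 45:
XP = 500 * 45^1.5
= 500 * 301.8692
= 150935

150935 XP


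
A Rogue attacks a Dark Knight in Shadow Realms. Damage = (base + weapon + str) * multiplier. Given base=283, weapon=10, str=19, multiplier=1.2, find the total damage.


Sum base + weapon + str = 283 + 10 + 19 = 312
Multiply by 1.2:
312 * 1.2 = 374.4

374.4 damage


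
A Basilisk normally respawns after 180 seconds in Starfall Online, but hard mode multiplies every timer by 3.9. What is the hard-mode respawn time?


Respawn time = base * multiplier
= 180 * 3.9
= 702.0 seconds

702.0 seconds


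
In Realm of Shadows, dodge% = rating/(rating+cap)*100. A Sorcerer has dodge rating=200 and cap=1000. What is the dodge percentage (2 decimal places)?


dodge% = 200 / (200 + 1000) * 100
= 200 / 1200 * 100
= 0.166667 * 100
= 16.67%

16.67%


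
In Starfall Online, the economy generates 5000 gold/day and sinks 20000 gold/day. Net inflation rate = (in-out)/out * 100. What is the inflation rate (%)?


Net gold = 5000 - 20000 = -15000
Inflation rate = net / sunk * 100 = -15000 / 20000 * 100
= -0.75 * 100
= -75.00%

-75.00%


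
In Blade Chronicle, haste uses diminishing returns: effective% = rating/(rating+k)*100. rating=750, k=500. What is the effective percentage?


effective% = rating / (rating + k) * 100
= 750 / (750 + 500) * 100
= 750 / 1250 * 100
= 0.6 * 100
= 60.00%

60.00%


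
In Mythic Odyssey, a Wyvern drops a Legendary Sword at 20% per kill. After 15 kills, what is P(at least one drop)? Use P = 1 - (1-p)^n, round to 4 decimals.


P(at least one) = 1 - P(none) = 1 - (1-p)^n
p = 20/100 = 0.2
1 - p = 0.8
(1 - p)^15 = 0.8^15 = 0.035184
P(at least one) = 1 - 0.035184 = 0.9648

0.9648


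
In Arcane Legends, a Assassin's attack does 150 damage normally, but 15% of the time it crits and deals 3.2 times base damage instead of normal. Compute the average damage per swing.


E[dmg] = base * (1 + crit_chance * (crit_mult - 1))
cc as decimal = 15/100 = 0.15
cm - 1 = 3.2 - 1 = 2.2
Bonus factor = 0.15 * 2.2 = 0.33
Total multiplier = 1 + 0.33 = 1.33
Expected damage = 150 * 1.33 = 199.50

199.50 damage


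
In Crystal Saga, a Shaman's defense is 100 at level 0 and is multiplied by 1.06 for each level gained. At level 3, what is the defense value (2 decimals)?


value = base * growth^level
= 100 * 1.06^3
= 100 * 1.191016
= 119.10

119.10 defense


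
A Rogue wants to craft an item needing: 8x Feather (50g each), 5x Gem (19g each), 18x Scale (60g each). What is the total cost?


Cost breakdown:
  Feather: 8 * 50 = 400
  Gem: 5 * 19 = 95
  Scale: 18 * 60 = 1080
Total = 400 + 95 + 1080 = 1575

1575 gold


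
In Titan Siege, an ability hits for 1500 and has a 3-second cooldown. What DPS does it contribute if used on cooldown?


DPS = damage / cooldown
= 1500 / 3
= 500.00

500.00 DPS


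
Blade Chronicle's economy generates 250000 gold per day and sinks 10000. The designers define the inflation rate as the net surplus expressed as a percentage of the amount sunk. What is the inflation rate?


Net gold = 250000 - 10000 = 240000
Inflation rate = net / sunk * 100 = 240000 / 10000 * 100
= 24.0 * 100
= 2400.00%

2400.00%
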